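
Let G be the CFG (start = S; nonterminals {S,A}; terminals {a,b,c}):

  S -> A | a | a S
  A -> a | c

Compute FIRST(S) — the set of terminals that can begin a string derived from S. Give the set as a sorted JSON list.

FIRST iteration:
round 1:
  A via A→a: +{a}
  A via A→c: +{c}
  S via S→A: +{a,c}
  S: {a,c}  A: {a,c}
round 2: (stable)
  S: {a,c}  A: {a,c}

FIRST(S) = ["a", "c"]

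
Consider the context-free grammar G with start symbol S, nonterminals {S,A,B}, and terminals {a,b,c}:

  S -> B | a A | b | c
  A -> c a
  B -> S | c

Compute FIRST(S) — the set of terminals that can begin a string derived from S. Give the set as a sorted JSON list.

FIRST iteration:
pass 1:
  A via A→c a: +{c}
  B via B→c: +{c}
  S via S→B: +{c}
  S via S→a A: +{a}
  S via S→b: +{b}
  FIRST[S]={a,b,c}  FIRST[A]={c}  FIRST[B]={c}
pass 2:
  B via B→S: +{a,b}
  FIRST[S]={a,b,c}  FIRST[A]={c}  FIRST[B]={a,b,c}
pass 3: (stable)
  FIRST[S]={a,b,c}  FIRST[A]={c}  FIRST[B]={a,b,c}

FIRST(S) = ["a", "b", "c"]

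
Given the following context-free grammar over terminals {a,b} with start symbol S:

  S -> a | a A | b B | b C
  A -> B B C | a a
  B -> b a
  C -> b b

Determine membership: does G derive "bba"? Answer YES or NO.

CNF form of G:
  S -> T0 A | T1 B | T1 C | a
  A -> B X2 | T0 T0
  B -> T1 T0
  C -> T1 T1
  T0 -> a
  T1 -> b
  X2 -> B C

CYK fill:
  [0..0]={T1}  "b"  orig:{}
  [1..1]={T1}  "b"  orig:{}
  [2..2]={S,T0}  "a"  orig:{S}
  [0..1]={C}  "bb"
  [1..2]={B}  "ba"
  [0..2]={S}  "bba"

S ∈ T[0,2] ⇒ YES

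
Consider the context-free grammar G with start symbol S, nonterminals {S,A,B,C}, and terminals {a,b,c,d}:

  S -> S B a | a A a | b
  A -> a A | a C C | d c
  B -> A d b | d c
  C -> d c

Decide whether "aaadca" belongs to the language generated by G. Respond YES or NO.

CNF form of G:
  S -> S X6 | T0 X7 | b
  A -> T0 A | T0 X4 | T1 T2
  B -> A X5 | T1 T2
  C -> T1 T2
  T0 -> a
  T1 -> d
  T2 -> c
  T3 -> b
  X4 -> C C
  X5 -> T1 T3
  X6 -> B T0
  X7 -> A T0

CYK table (by increasing span):
  T[0,0] 'a' = {T0}  orig:{}
  T[1,1] 'a' = {T0}  orig:{}
  T[2,2] 'a' = {T0}  orig:{}
  T[3,3] 'd' = {T1}  orig:{}
  T[4,4] 'c' = {T2}  orig:{}
  T[5,5] 'a' = {T0}  orig:{}
  T[0,1] 'aa' = ∅
  T[1,2] 'aa' = ∅
  T[2,3] 'ad' = ∅
  T[3,4] 'dc' = {A,B,C}
  T[4,5] 'ca' = ∅
  T[0,2] 'aaa' = ∅
  T[1,3] 'aad' = ∅
  T[2,4] 'adc' = {A}
  T[3,5] 'dca' = {X6,X7}  orig:{}
  T[0,3] 'aaad' = ∅
  T[1,4] 'aadc' = {A}
  T[2,5] 'adca' = {S,X7}  orig:{S}
  T[0,4] 'aaadc' = {A}
  T[1,5] 'aadca' = {S,X7}  orig:{S}
  T[0,5] 'aaadca' = {S,X7}  orig:{S}

S ∈ T[0,5] ⇒ YES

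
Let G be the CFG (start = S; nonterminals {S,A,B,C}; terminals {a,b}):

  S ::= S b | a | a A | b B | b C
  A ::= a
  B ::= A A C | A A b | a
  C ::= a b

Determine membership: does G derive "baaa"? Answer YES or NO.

CNF form of G:
  S -> S T0 | T0 B | T0 C | T1 A | a
  A -> a
  B -> A X2 | A X3 | a
  C -> T1 T0
  T0 -> b
  T1 -> a
  X2 -> A C
  X3 -> A T0

CYK fill:
  T[0,0] 'b' = {T0}  orig:{}
  T[1,1] 'a' = {A,B,S,T1}  orig:{A,B,S}
  T[2,2] 'a' = {A,B,S,T1}  orig:{A,B,S}
  T[3,3] 'a' = {A,B,S,T1}  orig:{A,B,S}
  T[0,1] 'ba' = {S}
  T[1,2] 'aa' = {S}
  T[2,3] 'aa' = {S}
  T[0,2] 'baa' = ∅
  T[1,3] 'aaa' = ∅
  T[0,3] 'baaa' = ∅

S ∉ T[0,3] ⇒ NO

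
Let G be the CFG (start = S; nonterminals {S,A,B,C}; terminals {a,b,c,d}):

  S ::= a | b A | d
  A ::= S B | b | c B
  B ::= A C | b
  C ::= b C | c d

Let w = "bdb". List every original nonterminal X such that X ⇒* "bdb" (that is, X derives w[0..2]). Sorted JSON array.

Convert to CNF:
  S -> T1 A | a | d
  A -> S B | T0 B | b
  B -> A C | b
  C -> T0 T2 | T1 C
  T0 -> c
  T1 -> b
  T2 -> d

CYK table (by increasing span), restricted to cells inside w[0..2]:
  cell(0,0) b: {A,B,T1}  orig:{A,B}
  cell(1,1) d: {S,T2}  orig:{S}
  cell(2,2) b: {A,B,T1}  orig:{A,B}
  cell(0,1) bd: ∅
  cell(1,2) db: {A}
  cell(0,2) bdb: {S}

Original NTs in T[0,2] deriving "bdb": ["S"]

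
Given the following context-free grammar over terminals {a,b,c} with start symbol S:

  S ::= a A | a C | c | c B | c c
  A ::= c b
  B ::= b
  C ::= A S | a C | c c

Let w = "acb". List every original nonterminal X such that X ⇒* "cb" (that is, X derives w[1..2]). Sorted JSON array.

CNF form of G:
  S -> T0 B | T0 T0 | T2 A | T2 C | c
  A -> T0 T1
  B -> b
  C -> A S | T0 T0 | T2 C
  T0 -> c
  T1 -> b
  T2 -> a

Fill CYK table bottom-up — only the sub-triangle for w[1..2]:
  [1..1]={S,T0}  "c"  orig:{S}
  [2..2]={B,T1}  "b"  orig:{B}
  [1..2]={A,S}  "cb"

Original NTs in T[1,2] deriving "cb": ["A", "S"]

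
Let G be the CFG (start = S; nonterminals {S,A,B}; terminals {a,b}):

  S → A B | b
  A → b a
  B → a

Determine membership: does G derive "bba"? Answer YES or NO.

Convert to CNF:
  S -> A B | b
  A -> T0 T1
  B -> a
  T0 -> b
  T1 -> a

CYK fill:
  T[0,0] 'b' = {S,T0}  orig:{S}
  T[1,1] 'b' = {S,T0}  orig:{S}
  T[2,2] 'a' = {B,T1}  orig:{B}
  T[0,1] 'bb' = ∅
  T[1,2] 'ba' = {A}
  T[0,2] 'bba' = ∅

S ∉ T[0,2] ⇒ NO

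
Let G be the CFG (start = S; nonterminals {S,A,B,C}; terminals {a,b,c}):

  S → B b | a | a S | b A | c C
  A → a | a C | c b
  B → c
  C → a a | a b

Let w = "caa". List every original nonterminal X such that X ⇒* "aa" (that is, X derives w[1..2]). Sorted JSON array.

Convert to CNF:
  S -> B T2 | T0 S | T1 C | T2 A | a
  A -> T0 C | T1 T2 | a
  B -> c
  C -> T0 T0 | T0 T2
  T0 -> a
  T1 -> c
  T2 -> b

CYK table (by increasing span) — only the sub-triangle for w[1..2]:
  [1..1]={A,S,T0}  "a"  orig:{A,S}
  [2..2]={A,S,T0}  "a"  orig:{A,S}
  [1..2]={C,S}  "aa"

Original NTs in T[1,2] deriving "aa": ["C", "S"]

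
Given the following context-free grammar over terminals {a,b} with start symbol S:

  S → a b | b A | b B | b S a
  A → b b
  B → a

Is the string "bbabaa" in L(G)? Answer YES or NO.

Convert to CNF:
  S -> T0 A | T0 B | T0 X2 | T1 T0
  A -> T0 T0
  B -> a
  T0 -> b
  T1 -> a
  X2 -> S T1

Fill CYK table bottom-up:
  T[0,0] 'b' = {T0}  orig:{}
  T[1,1] 'b' = {T0}  orig:{}
  T[2,2] 'a' = {B,T1}  orig:{B}
  T[3,3] 'b' = {T0}  orig:{}
  T[4,4] 'a' = {B,T1}  orig:{B}
  T[5,5] 'a' = {B,T1}  orig:{B}
  T[0,1] 'bb' = {A}
  T[1,2] 'ba' = {S}
  T[2,3] 'ab' = {S}
  T[3,4] 'ba' = {S}
  T[4,5] 'aa' = ∅
  T[0,2] 'bba' = ∅
  T[1,3] 'bab' = ∅
  T[2,4] 'aba' = {X2}  orig:{}
  T[3,5] 'baa' = {X2}  orig:{}
  T[0,3] 'bbab' = ∅
  T[1,4] 'baba' = {S}
  T[2,5] 'abaa' = ∅
  T[0,4] 'bbaba' = ∅
  T[1,5] 'babaa' = {X2}  orig:{}
  T[0,5] 'bbabaa' = {S}

S ∈ T[0,5] ⇒ YES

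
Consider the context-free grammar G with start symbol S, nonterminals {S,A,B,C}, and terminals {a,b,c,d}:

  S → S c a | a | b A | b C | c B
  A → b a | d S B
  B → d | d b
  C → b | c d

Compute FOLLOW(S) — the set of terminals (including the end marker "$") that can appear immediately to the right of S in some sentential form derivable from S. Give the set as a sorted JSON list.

FIRST sets, iterate to fixpoint:
pass 1:
  A via A→b a: +{b}
  A via A→d S B: +{d}
  B via B→d: +{d}
  C via C→b: +{b}
  C via C→c d: +{c}
  S via S→a: +{a}
  S via S→b A: +{b}
  S via S→c B: +{c}
  FIRST(S)={a,b,c}  FIRST(A)={b,d}  FIRST(B)={d}  FIRST(C)={b,c}
pass 2: done
  FIRST(S)={a,b,c}  FIRST(A)={b,d}  FIRST(B)={d}  FIRST(C)={b,c}

FOLLOW sets:
seed FOLLOW(S) with $
round 1:
  A→d S B: FOLLOW(S) ⊇ FIRST(B) = {d}; new: +{d}
  S→S c a: FOLLOW(S) ⊇ FIRST(c) = {c}; new: +{c}
  S→b A: FOLLOW(A) ⊇ FOLLOW(S) ⊇ {$,c,d}; new: +{$,c,d}
  S→b C: FOLLOW(C) ⊇ FOLLOW(S) ⊇ {$,c,d}; new: +{$,c,d}
  S→c B: FOLLOW(B) ⊇ FOLLOW(S) ⊇ {$,c,d}; new: +{$,c,d}
  FOLLOW[S]={$,c,d}  FOLLOW[A]={$,c,d}  FOLLOW[B]={$,c,d}  FOLLOW[C]={$,c,d}
round 2: — fixpoint
  FOLLOW[S]={$,c,d}  FOLLOW[A]={$,c,d}  FOLLOW[B]={$,c,d}  FOLLOW[C]={$,c,d}

FOLLOW(S) = ["$", "c", "d"]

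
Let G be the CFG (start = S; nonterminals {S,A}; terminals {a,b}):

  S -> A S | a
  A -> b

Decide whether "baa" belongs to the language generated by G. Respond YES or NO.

CNF form of G:
  S -> A S | a
  A -> b

CYK fill:
  T[0,0] 'b' = {A}
  T[1,1] 'a' = {S}
  T[2,2] 'a' = {S}
  T[0,1] 'ba' = {S}
  T[1,2] 'aa' = ∅
  T[0,2] 'baa' = ∅

S ∉ T[0,2] ⇒ NO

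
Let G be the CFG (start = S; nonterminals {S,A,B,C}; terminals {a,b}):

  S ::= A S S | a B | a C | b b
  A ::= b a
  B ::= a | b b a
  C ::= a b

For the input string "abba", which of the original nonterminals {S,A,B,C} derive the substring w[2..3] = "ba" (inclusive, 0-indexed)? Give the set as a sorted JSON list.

CNF form of G:
  S -> A X3 | T0 T0 | T1 B | T1 C
  A -> T0 T1
  B -> T0 X2 | a
  C -> T1 T0
  T0 -> b
  T1 -> a
  X2 -> T0 T1
  X3 -> S S

Fill CYK table bottom-up, restricted to cells inside w[2..3]:
  [2..2]={T0}  "b"  orig:{}
  [3..3]={B,T1}  "a"  orig:{B}
  [2..3]={A,X2}  "ba"  orig:{A}

Original NTs in T[2,3] deriving "ba": ["A"]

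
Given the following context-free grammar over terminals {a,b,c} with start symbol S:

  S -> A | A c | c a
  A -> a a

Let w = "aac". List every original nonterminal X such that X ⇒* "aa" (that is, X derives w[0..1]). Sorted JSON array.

CNF form of G:
  S -> A T1 | T0 T0 | T1 T0
  A -> T0 T0
  T0 -> a
  T1 -> c

CYK table (by increasing span) (cells [i..j] with 0 ≤ i ≤ j ≤ 1 only):
  T[0,0] 'a' = {T0}  orig:{}
  T[1,1] 'a' = {T0}  orig:{}
  T[0,1] 'aa' = {A,S}

Original NTs in T[0,1] deriving "aa": ["A", "S"]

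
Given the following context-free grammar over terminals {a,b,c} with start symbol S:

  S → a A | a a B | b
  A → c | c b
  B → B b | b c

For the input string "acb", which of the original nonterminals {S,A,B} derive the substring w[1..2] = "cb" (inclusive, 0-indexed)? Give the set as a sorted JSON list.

Convert to CNF:
  S -> T2 A | T2 X3 | b
  A -> T0 T1 | c
  B -> B T1 | T1 T0
  T0 -> c
  T1 -> b
  T2 -> a
  X3 -> T2 B

CYK table (by increasing span) (cells [i..j] with 1 ≤ i ≤ j ≤ 2 only):
  [1..1]={A,T0}  "c"  orig:{A}
  [2..2]={S,T1}  "b"  orig:{S}
  [1..2]={A}  "cb"

Original NTs in T[1,2] deriving "cb": ["A"]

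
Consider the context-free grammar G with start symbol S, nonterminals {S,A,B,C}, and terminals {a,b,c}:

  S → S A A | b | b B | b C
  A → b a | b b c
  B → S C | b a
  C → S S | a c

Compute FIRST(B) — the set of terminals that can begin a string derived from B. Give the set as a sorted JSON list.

Compute FIRST by fixpoint:
iter 1:
  A via A→b a: +{b}
  B via B→b a: +{b}
  C via C→a c: +{a}
  S via S→b: +{b}
  FIRST(S)={b}  FIRST(A)={b}  FIRST(B)={b}  FIRST(C)={a}
iter 2:
  C via C→S S: +{b}
  FIRST(S)={b}  FIRST(A)={b}  FIRST(B)={b}  FIRST(C)={a,b}
iter 3: (stable)
  FIRST(S)={b}  FIRST(A)={b}  FIRST(B)={b}  FIRST(C)={a,b}

FIRST(B) = ["b"]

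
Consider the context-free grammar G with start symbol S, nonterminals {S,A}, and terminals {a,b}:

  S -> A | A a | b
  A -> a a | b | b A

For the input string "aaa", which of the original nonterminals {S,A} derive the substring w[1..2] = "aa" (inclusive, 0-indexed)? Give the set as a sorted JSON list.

Convert to CNF:
  S -> A T0 | T0 T0 | T1 A | b
  A -> T0 T0 | T1 A | b
  T0 -> a
  T1 -> b

CYK table (by increasing span), restricted to cells inside w[1..2]:
  cell(1,1) a: {T0}  orig:{}
  cell(2,2) a: {T0}  orig:{}
  cell(1,2) aa: {A,S}

Original NTs in T[1,2] deriving "aa": ["A", "S"]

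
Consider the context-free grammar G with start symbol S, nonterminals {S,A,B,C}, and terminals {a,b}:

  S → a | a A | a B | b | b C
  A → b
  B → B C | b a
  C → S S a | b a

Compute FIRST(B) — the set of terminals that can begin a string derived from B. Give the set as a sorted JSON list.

Compute FIRST by fixpoint:
pass 1:
  A via A→b: +{b}
  B via B→b a: +{b}
  C via C→b a: +{b}
  S via S→a: +{a}
  S via S→b: +{b}
  FIRST[S]={a,b}  FIRST[A]={b}  FIRST[B]={b}  FIRST[C]={b}
pass 2:
  C via C→S S a: +{a}
  FIRST[S]={a,b}  FIRST[A]={b}  FIRST[B]={b}  FIRST[C]={a,b}
pass 3: done
  FIRST[S]={a,b}  FIRST[A]={b}  FIRST[B]={b}  FIRST[C]={a,b}

FIRST(B) = ["b"]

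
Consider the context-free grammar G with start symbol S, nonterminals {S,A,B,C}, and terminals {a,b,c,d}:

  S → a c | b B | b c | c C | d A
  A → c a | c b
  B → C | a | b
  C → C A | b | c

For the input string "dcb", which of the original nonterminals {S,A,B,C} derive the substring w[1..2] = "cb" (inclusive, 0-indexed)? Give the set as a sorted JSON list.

CNF form of G:
  S -> T0 C | T1 T0 | T2 B | T2 T0 | T3 A
  A -> T0 T1 | T0 T2
  B -> C A | a | b | c
  C -> C A | b | c
  T0 -> c
  T1 -> a
  T2 -> b
  T3 -> d

CYK table (by increasing span) — only the sub-triangle for w[1..2]:
  [1..1]={B,C,T0}  "c"  orig:{B,C}
  [2..2]={B,C,T2}  "b"  orig:{B,C}
  [1..2]={A,S}  "cb"

Original NTs in T[1,2] deriving "cb": ["A", "S"]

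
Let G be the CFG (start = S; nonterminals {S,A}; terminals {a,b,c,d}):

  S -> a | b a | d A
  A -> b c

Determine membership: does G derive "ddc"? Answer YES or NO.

Convert to CNF:
  S -> T0 T2 | T3 A | a
  A -> T0 T1
  T0 -> b
  T1 -> c
  T2 -> a
  T3 -> d

Fill CYK table bottom-up:
  [0..0]={T3}  "d"  orig:{}
  [1..1]={T3}  "d"  orig:{}
  [2..2]={T1}  "c"  orig:{}
  [0..1]=∅  "dd"
  [1..2]=∅  "dc"
  [0..2]=∅  "ddc"

S ∉ T[0,2] ⇒ NO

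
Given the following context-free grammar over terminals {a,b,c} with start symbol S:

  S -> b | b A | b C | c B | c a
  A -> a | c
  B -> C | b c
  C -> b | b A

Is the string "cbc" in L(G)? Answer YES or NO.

CNF form of G:
  S -> T0 A | T0 C | T1 B | T1 T2 | b
  A -> a | c
  B -> T0 A | T0 T1 | b
  C -> T0 A | b
  T0 -> b
  T1 -> c
  T2 -> a

CYK table (by increasing span):
  T[0,0] 'c' = {A,T1}  orig:{A}
  T[1,1] 'b' = {B,C,S,T0}  orig:{B,C,S}
  T[2,2] 'c' = {A,T1}  orig:{A}
  T[0,1] 'cb' = {S}
  T[1,2] 'bc' = {B,C,S}
  T[0,2] 'cbc' = {S}

S ∈ T[0,2] ⇒ YES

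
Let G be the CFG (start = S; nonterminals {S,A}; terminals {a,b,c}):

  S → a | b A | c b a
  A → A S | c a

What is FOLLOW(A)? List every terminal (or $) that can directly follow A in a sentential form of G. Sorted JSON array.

FIRST iteration:
pass 1:
  A via A→c a: +{c}
  S via S→a: +{a}
  S via S→b A: +{b}
  S via S→c b a: +{c}
  FIRST[S]={a,b,c}  FIRST[A]={c}
pass 2: (stable)
  FIRST[S]={a,b,c}  FIRST[A]={c}

FOLLOW iteration:
initialize: $ ∈ FOLLOW(S)
pass 1:
  A→A S: FOLLOW(A) ⊇ FIRST(S) = {a,b,c}; new: +{a,b,c}
  A→A S: FOLLOW(S) ⊇ FOLLOW(A) ⊇ {a,b,c}; new: +{a,b,c}
  S→b A: FOLLOW(A) ⊇ FOLLOW(S) ⊇ {$,a,b,c}; new: +{$}
  S: {$,a,b,c}  A: {$,a,b,c}
pass 2: done
  S: {$,a,b,c}  A: {$,a,b,c}

FOLLOW(A) = ["$", "a", "b", "c"]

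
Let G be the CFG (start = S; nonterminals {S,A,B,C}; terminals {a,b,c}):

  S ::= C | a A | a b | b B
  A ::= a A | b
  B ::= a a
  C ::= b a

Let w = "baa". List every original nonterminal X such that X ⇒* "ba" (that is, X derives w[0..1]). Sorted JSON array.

CNF form of G:
  S -> T0 A | T0 T1 | T1 B | T1 T0
  A -> T0 A | b
  B -> T0 T0
  C -> T1 T0
  T0 -> a
  T1 -> b

CYK fill, restricted to cells inside w[0..1]:
  cell(0,0) b: {A,T1}  orig:{A}
  cell(1,1) a: {T0}  orig:{}
  cell(0,1) ba: {C,S}

Original NTs in T[0,1] deriving "ba": ["C", "S"]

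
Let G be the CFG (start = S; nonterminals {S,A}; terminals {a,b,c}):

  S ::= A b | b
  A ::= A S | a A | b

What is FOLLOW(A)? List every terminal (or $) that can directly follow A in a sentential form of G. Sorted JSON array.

Compute FIRST by fixpoint:
pass 1:
  A via A→a A: +{a}
  A via A→b: +{b}
  S via S→A b: +{a,b}
  S: {a,b}  A: {a,b}
pass 2: (stable)
  S: {a,b}  A: {a,b}

FOLLOW sets:
initialize: $ ∈ FOLLOW(S)
iter 1:
  A→A S: FOLLOW(A) ⊇ FIRST(S) = {a,b}; new: +{a,b}
  A→A S: FOLLOW(S) ⊇ FOLLOW(A) ⊇ {a,b}; new: +{a,b}
  FOLLOW[S]={$,a,b}  FOLLOW[A]={a,b}
iter 2: (no change)
  FOLLOW[S]={$,a,b}  FOLLOW[A]={a,b}

FOLLOW(A) = ["a", "b"]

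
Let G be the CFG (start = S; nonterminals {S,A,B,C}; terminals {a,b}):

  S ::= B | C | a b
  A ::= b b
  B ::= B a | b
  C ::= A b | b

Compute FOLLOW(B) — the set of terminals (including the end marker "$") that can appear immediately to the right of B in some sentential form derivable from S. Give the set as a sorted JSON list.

FIRST sets, iterate to fixpoint:
pass 1:
  A via A→b b: +{b}
  B via B→b: +{b}
  C via C→A b: +{b}
  S via S→B: +{b}
  S via S→a b: +{a}
  FIRST[S]={a,b}  FIRST[A]={b}  FIRST[B]={b}  FIRST[C]={b}
pass 2: done
  FIRST[S]={a,b}  FIRST[A]={b}  FIRST[B]={b}  FIRST[C]={b}

FOLLOW iteration:
seed FOLLOW(S) with $
pass 1:
  B→B a: FOLLOW(B) ⊇ FIRST(a) = {a}; new: +{a}
  C→A b: FOLLOW(A) ⊇ FIRST(b) = {b}; new: +{b}
  S→B: FOLLOW(B) ⊇ FOLLOW(S) ⊇ {$}; new: +{$}
  S→C: FOLLOW(C) ⊇ FOLLOW(S) ⊇ {$}; new: +{$}
  FOLLOW[S]={$}  FOLLOW[A]={b}  FOLLOW[B]={$,a}  FOLLOW[C]={$}
pass 2: (stable)
  FOLLOW[S]={$}  FOLLOW[A]={b}  FOLLOW[B]={$,a}  FOLLOW[C]={$}

FOLLOW(B) = ["$", "a"]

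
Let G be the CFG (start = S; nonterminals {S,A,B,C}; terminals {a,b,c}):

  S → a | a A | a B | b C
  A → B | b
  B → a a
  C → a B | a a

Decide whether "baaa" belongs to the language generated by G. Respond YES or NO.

Convert to CNF:
  S -> T0 A | T0 B | T1 C | a
  A -> T0 T0 | b
  B -> T0 T0
  C -> T0 B | T0 T0
  T0 -> a
  T1 -> b

CYK table (by increasing span):
  cell(0,0) b: {A,T1}  orig:{A}
  cell(1,1) a: {S,T0}  orig:{S}
  cell(2,2) a: {S,T0}  orig:{S}
  cell(3,3) a: {S,T0}  orig:{S}
  cell(0,1) ba: ∅
  cell(1,2) aa: {A,B,C}
  cell(2,3) aa: {A,B,C}
  cell(0,2) baa: {S}
  cell(1,3) aaa: {C,S}
  cell(0,3) baaa: {S}

S ∈ T[0,3] ⇒ YES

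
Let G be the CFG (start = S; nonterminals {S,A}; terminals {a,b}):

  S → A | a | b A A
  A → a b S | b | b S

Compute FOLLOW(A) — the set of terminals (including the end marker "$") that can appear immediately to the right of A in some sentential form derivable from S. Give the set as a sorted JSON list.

FIRST sets, iterate to fixpoint:
round 1:
  A via A→a b S: +{a}
  A via A→b: +{b}
  S via S→A: +{a,b}
  FIRST(S)={a,b}  FIRST(A)={a,b}
round 2: (no change)
  FIRST(S)={a,b}  FIRST(A)={a,b}

FOLLOW iteration:
FOLLOW(S) := {$}
iter 1:
  S→A: FOLLOW(A) ⊇ FOLLOW(S) ⊇ {$}; new: +{$}
  S→b A A: FOLLOW(A) ⊇ FIRST(A) = {a,b}; new: +{a,b}
  FOLLOW[S]={$}  FOLLOW[A]={$,a,b}
iter 2:
  A→a b S: FOLLOW(S) ⊇ FOLLOW(A) ⊇ {$,a,b}; new: +{a,b}
  FOLLOW[S]={$,a,b}  FOLLOW[A]={$,a,b}
iter 3: (stable)
  FOLLOW[S]={$,a,b}  FOLLOW[A]={$,a,b}

FOLLOW(A) = ["$", "a", "b"]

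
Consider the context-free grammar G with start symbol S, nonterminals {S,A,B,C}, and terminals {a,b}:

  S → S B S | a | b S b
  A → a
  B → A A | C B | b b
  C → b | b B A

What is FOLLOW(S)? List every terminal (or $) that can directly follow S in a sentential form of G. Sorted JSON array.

FIRST iteration:
pass 1:
  A via A→a: +{a}
  B via B→A A: +{a}
  B via B→b b: +{b}
  C via C→b: +{b}
  S via S→a: +{a}
  S via S→b S b: +{b}
  FIRST(S)={a,b}  FIRST(A)={a}  FIRST(B)={a,b}  FIRST(C)={b}
pass 2: (no change)
  FIRST(S)={a,b}  FIRST(A)={a}  FIRST(B)={a,b}  FIRST(C)={b}

FOLLOW sets:
seed FOLLOW(S) with $
iter 1:
  B→A A: FOLLOW(A) ⊇ FIRST(A) = {a}; new: +{a}
  B→C B: FOLLOW(C) ⊇ FIRST(B) = {a,b}; new: +{a,b}
  C→b B A: FOLLOW(B) ⊇ FIRST(A) = {a}; new: +{a}
  C→b B A: FOLLOW(A) ⊇ FOLLOW(C) ⊇ {a,b}; new: +{b}
  S→S B S: FOLLOW(S) ⊇ FIRST(B) = {a,b}; new: +{a,b}
  S→S B S: FOLLOW(B) ⊇ FIRST(S) = {a,b}; new: +{b}
  FOLLOW[S]={$,a,b}  FOLLOW[A]={a,b}  FOLLOW[B]={a,b}  FOLLOW[C]={a,b}
iter 2: (no change)
  FOLLOW[S]={$,a,b}  FOLLOW[A]={a,b}  FOLLOW[B]={a,b}  FOLLOW[C]={a,b}

FOLLOW(S) = ["$", "a", "b"]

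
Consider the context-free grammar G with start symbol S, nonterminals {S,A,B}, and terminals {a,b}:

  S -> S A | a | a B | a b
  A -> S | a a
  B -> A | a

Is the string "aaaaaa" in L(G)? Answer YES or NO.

CNF form of G:
  S -> S A | T0 B | T0 T1 | a
  A -> S A | T0 B | T0 T0 | T0 T1 | a
  B -> S A | T0 B | T0 T0 | T0 T1 | a
  T0 -> a
  T1 -> b

CYK table (by increasing span):
  T[0,0] 'a' = {A,B,S,T0}  orig:{A,B,S}
  T[1,1] 'a' = {A,B,S,T0}  orig:{A,B,S}
  T[2,2] 'a' = {A,B,S,T0}  orig:{A,B,S}
  T[3,3] 'a' = {A,B,S,T0}  orig:{A,B,S}
  T[4,4] 'a' = {A,B,S,T0}  orig:{A,B,S}
  T[5,5] 'a' = {A,B,S,T0}  orig:{A,B,S}
  T[0,1] 'aa' = {A,B,S}
  T[1,2] 'aa' = {A,B,S}
  T[2,3] 'aa' = {A,B,S}
  T[3,4] 'aa' = {A,B,S}
  T[4,5] 'aa' = {A,B,S}
  T[0,2] 'aaa' = {A,B,S}
  T[1,3] 'aaa' = {A,B,S}
  T[2,4] 'aaa' = {A,B,S}
  T[3,5] 'aaa' = {A,B,S}
  T[0,3] 'aaaa' = {A,B,S}
  T[1,4] 'aaaa' = {A,B,S}
  T[2,5] 'aaaa' = {A,B,S}
  T[0,4] 'aaaaa' = {A,B,S}
  T[1,5] 'aaaaa' = {A,B,S}
  T[0,5] 'aaaaaa' = {A,B,S}

S ∈ T[0,5] ⇒ YES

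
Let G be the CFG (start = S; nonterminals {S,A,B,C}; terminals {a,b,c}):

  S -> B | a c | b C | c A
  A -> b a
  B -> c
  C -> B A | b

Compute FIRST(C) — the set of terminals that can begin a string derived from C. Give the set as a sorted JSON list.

FIRST iteration:
pass 1:
  A via A→b a: +{b}
  B via B→c: +{c}
  C via C→B A: +{c}
  C via C→b: +{b}
  S via S→B: +{c}
  S via S→a c: +{a}
  S via S→b C: +{b}
  FIRST(S)={a,b,c}  FIRST(A)={b}  FIRST(B)={c}  FIRST(C)={b,c}
pass 2: done
  FIRST(S)={a,b,c}  FIRST(A)={b}  FIRST(B)={c}  FIRST(C)={b,c}

FIRST(C) = ["b", "c"]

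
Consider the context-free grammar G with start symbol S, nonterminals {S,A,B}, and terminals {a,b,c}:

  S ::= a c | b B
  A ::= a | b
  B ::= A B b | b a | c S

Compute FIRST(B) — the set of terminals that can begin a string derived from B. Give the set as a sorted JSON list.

FIRST sets, iterate to fixpoint:
iter 1:
  A via A→a: +{a}
  A via A→b: +{b}
  B via B→A B b: +{a,b}
  B via B→c S: +{c}
  S via S→a c: +{a}
  S via S→b B: +{b}
  S: {a,b}  A: {a,b}  B: {a,b,c}
iter 2: — fixpoint
  S: {a,b}  A: {a,b}  B: {a,b,c}

FIRST(B) = ["a", "b", "c"]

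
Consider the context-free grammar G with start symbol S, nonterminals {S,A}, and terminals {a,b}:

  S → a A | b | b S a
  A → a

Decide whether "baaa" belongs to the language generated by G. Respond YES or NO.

Convert to CNF:
  S -> T0 A | T1 X2 | b
  A -> a
  T0 -> a
  T1 -> b
  X2 -> S T0

CYK fill:
  [0..0]={S,T1}  "b"  orig:{S}
  [1..1]={A,T0}  "a"  orig:{A}
  [2..2]={A,T0}  "a"  orig:{A}
  [3..3]={A,T0}  "a"  orig:{A}
  [0..1]={X2}  "ba"  orig:{}
  [1..2]={S}  "aa"
  [2..3]={S}  "aa"
  [0..2]=∅  "baa"
  [1..3]={X2}  "aaa"  orig:{}
  [0..3]={S}  "baaa"

S ∈ T[0,3] ⇒ YES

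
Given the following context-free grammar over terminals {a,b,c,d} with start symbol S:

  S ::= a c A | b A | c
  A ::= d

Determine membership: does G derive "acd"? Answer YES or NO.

CNF form of G:
  S -> T0 X3 | T2 A | c
  A -> d
  T0 -> a
  T1 -> c
  T2 -> b
  X3 -> T1 A

CYK table (by increasing span):
  [0..0]={T0}  "a"  orig:{}
  [1..1]={S,T1}  "c"  orig:{S}
  [2..2]={A}  "d"
  [0..1]=∅  "ac"
  [1..2]={X3}  "cd"  orig:{}
  [0..2]={S}  "acd"

S ∈ T[0,2] ⇒ YES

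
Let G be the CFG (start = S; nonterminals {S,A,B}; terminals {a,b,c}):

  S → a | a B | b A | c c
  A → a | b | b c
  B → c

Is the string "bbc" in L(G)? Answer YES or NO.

CNF form of G:
  S -> T0 A | T1 T1 | T2 B | a
  A -> T0 T1 | a | b
  B -> c
  T0 -> b
  T1 -> c
  T2 -> a

Fill CYK table bottom-up:
  [0..0]={A,T0}  "b"  orig:{A}
  [1..1]={A,T0}  "b"  orig:{A}
  [2..2]={B,T1}  "c"  orig:{B}
  [0..1]={S}  "bb"
  [1..2]={A}  "bc"
  [0..2]={S}  "bbc"

S ∈ T[0,2] ⇒ YES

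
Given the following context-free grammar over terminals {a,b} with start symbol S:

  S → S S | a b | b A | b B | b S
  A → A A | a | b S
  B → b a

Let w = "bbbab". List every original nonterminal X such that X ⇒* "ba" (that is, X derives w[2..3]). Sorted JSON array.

CNF form of G:
  S -> S S | T0 A | T0 B | T0 S | T1 T0
  A -> A A | T0 S | a
  B -> T0 T1
  T0 -> b
  T1 -> a

CYK table (by increasing span), restricted to cells inside w[2..3]:
  T[2,2] 'b' = {T0}  orig:{}
  T[3,3] 'a' = {A,T1}  orig:{A}
  T[2,3] 'ba' = {B,S}

Original NTs in T[2,3] deriving "ba": ["B", "S"]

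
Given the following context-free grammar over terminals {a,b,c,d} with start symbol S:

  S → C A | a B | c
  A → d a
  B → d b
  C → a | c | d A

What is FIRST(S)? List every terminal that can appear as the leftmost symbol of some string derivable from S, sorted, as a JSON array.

FIRST iteration:
round 1:
  A via A→d a: +{d}
  B via B→d b: +{d}
  C via C→a: +{a}
  C via C→c: +{c}
  C via C→d A: +{d}
  S via S→C A: +{a,c,d}
  FIRST(S)={a,c,d}  FIRST(A)={d}  FIRST(B)={d}  FIRST(C)={a,c,d}
round 2: — fixpoint
  FIRST(S)={a,c,d}  FIRST(A)={d}  FIRST(B)={d}  FIRST(C)={a,c,d}

FIRST(S) = ["a", "c", "d"]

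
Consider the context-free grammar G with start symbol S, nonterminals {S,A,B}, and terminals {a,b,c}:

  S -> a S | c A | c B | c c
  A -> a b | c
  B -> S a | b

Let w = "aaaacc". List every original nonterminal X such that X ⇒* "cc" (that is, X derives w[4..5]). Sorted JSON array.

CNF form of G:
  S -> T0 S | T2 A | T2 B | T2 T2
  A -> T0 T1 | c
  B -> S T0 | b
  T0 -> a
  T1 -> b
  T2 -> c

CYK table (by increasing span) (cells [i..j] with 4 ≤ i ≤ j ≤ 5 only):
  [4..4]={A,T2}  "c"  orig:{A}
  [5..5]={A,T2}  "c"  orig:{A}
  [4..5]={S}  "cc"

Original NTs in T[4,5] deriving "cc": ["S"]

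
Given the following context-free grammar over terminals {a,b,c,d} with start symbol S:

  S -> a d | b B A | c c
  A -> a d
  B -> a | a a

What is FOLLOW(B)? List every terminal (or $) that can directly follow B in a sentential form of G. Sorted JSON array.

FIRST sets, iterate to fixpoint:
[1]
  A via A→a d: +{a}
  B via B→a: +{a}
  S via S→a d: +{a}
  S via S→b B A: +{b}
  S via S→c c: +{c}
  FIRST(S)={a,b,c}  FIRST(A)={a}  FIRST(B)={a}
[2] (stable)
  FIRST(S)={a,b,c}  FIRST(A)={a}  FIRST(B)={a}

Compute FOLLOW by fixpoint:
seed FOLLOW(S) with $
pass 1:
  S→b B A: FOLLOW(B) ⊇ FIRST(A) = {a}; new: +{a}
  S→b B A: FOLLOW(A) ⊇ FOLLOW(S) ⊇ {$}; new: +{$}
  FOLLOW[S]={$}  FOLLOW[A]={$}  FOLLOW[B]={a}
pass 2: — fixpoint
  FOLLOW[S]={$}  FOLLOW[A]={$}  FOLLOW[B]={a}

FOLLOW(B) = ["a"]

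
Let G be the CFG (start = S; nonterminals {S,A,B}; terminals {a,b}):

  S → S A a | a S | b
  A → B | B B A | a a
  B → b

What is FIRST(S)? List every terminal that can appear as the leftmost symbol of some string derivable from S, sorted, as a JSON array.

Compute FIRST by fixpoint:
iter 1:
  A via A→a a: +{a}
  B via B→b: +{b}
  S via S→a S: +{a}
  S via S→b: +{b}
  FIRST[S]={a,b}  FIRST[A]={a}  FIRST[B]={b}
iter 2:
  A via A→B: +{b}
  FIRST[S]={a,b}  FIRST[A]={a,b}  FIRST[B]={b}
iter 3: — fixpoint
  FIRST[S]={a,b}  FIRST[A]={a,b}  FIRST[B]={b}

FIRST(S) = ["a", "b"]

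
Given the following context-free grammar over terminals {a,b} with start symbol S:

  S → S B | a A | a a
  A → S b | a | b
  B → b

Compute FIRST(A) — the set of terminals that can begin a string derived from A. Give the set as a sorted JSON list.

Compute FIRST by fixpoint:
pass 1:
  A via A→a: +{a}
  A via A→b: +{b}
  B via B→b: +{b}
  S via S→a A: +{a}
  S: {a}  A: {a,b}  B: {b}
pass 2: (no change)
  S: {a}  A: {a,b}  B: {b}

FIRST(A) = ["a", "b"]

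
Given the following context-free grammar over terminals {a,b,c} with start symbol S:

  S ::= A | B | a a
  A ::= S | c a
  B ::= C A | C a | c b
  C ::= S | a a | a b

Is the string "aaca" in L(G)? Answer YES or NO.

CNF form of G:
  S -> C A | C T0 | T0 T0 | T1 T0 | T1 T2
  A -> C A | C T0 | T0 T0 | T1 T0 | T1 T2
  B -> C A | C T0 | T1 T2
  C -> C A | C T0 | T0 T0 | T0 T2 | T1 T0 | T1 T2
  T0 -> a
  T1 -> c
  T2 -> b

Fill CYK table bottom-up:
  [0..0]={T0}  "a"  orig:{}
  [1..1]={T0}  "a"  orig:{}
  [2..2]={T1}  "c"  orig:{}
  [3..3]={T0}  "a"  orig:{}
  [0..1]={A,C,S}  "aa"
  [1..2]=∅  "ac"
  [2..3]={A,C,S}  "ca"
  [0..2]=∅  "aac"
  [1..3]=∅  "aca"
  [0..3]={A,B,C,S}  "aaca"

S ∈ T[0,3] ⇒ YES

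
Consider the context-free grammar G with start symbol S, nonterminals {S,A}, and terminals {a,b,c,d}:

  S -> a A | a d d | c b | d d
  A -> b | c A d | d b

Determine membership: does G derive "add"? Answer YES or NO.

Convert to CNF:
  S -> T0 T2 | T1 T1 | T3 A | T3 X5
  A -> T0 X4 | T1 T2 | b
  T0 -> c
  T1 -> d
  T2 -> b
  T3 -> a
  X4 -> A T1
  X5 -> T1 T1

Fill CYK table bottom-up:
  [0..0]={T3}  "a"  orig:{}
  [1..1]={T1}  "d"  orig:{}
  [2..2]={T1}  "d"  orig:{}
  [0..1]=∅  "ad"
  [1..2]={S,X5}  "dd"  orig:{S}
  [0..2]={S}  "add"

S ∈ T[0,2] ⇒ YES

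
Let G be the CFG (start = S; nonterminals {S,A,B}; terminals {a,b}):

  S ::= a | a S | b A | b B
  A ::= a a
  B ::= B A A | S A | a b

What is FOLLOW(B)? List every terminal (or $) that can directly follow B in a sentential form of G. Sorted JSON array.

Compute FIRST by fixpoint:
[1]
  A via A→a a: +{a}
  B via B→a b: +{a}
  S via S→a: +{a}
  S via S→b A: +{b}
  FIRST[S]={a,b}  FIRST[A]={a}  FIRST[B]={a}
[2]
  B via B→S A: +{b}
  FIRST[S]={a,b}  FIRST[A]={a}  FIRST[B]={a,b}
[3] (stable)
  FIRST[S]={a,b}  FIRST[A]={a}  FIRST[B]={a,b}

FOLLOW sets:
initialize: $ ∈ FOLLOW(S)
pass 1:
  B→B A A: FOLLOW(B) ⊇ FIRST(A) = {a}; new: +{a}
  B→B A A: FOLLOW(A) ⊇ FIRST(A) = {a}; new: +{a}
  B→S A: FOLLOW(S) ⊇ FIRST(A) = {a}; new: +{a}
  S→b A: FOLLOW(A) ⊇ FOLLOW(S) ⊇ {$,a}; new: +{$}
  S→b B: FOLLOW(B) ⊇ FOLLOW(S) ⊇ {$,a}; new: +{$}
  FOLLOW(S)={$,a}  FOLLOW(A)={$,a}  FOLLOW(B)={$,a}
pass 2: (no change)
  FOLLOW(S)={$,a}  FOLLOW(A)={$,a}  FOLLOW(B)={$,a}

FOLLOW(B) = ["$", "a"]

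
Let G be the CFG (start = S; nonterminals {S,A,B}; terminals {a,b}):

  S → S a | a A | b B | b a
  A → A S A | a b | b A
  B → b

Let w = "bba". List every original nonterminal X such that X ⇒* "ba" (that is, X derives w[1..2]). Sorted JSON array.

Convert to CNF:
  S -> S T0 | T0 A | T1 B | T1 T0
  A -> A X2 | T0 T1 | T1 A
  B -> b
  T0 -> a
  T1 -> b
  X2 -> S A

Fill CYK table bottom-up (cells [i..j] with 1 ≤ i ≤ j ≤ 2 only):
  T[1,1] 'b' = {B,T1}  orig:{B}
  T[2,2] 'a' = {T0}  orig:{}
  T[1,2] 'ba' = {S}

Original NTs in T[1,2] deriving "ba": ["S"]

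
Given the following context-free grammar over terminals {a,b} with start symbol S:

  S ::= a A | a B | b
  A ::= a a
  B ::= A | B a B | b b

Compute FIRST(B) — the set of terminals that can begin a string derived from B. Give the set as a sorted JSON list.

FIRST sets, iterate to fixpoint:
iter 1:
  A via A→a a: +{a}
  B via B→A: +{a}
  B via B→b b: +{b}
  S via S→a A: +{a}
  S via S→b: +{b}
  FIRST(S)={a,b}  FIRST(A)={a}  FIRST(B)={a,b}
iter 2: done
  FIRST(S)={a,b}  FIRST(A)={a}  FIRST(B)={a,b}

FIRST(B) = ["a", "b"]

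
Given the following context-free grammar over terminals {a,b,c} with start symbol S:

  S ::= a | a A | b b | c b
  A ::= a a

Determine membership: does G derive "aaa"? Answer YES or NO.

CNF form of G:
  S -> T0 A | T1 T1 | T2 T1 | a
  A -> T0 T0
  T0 -> a
  T1 -> b
  T2 -> c

CYK table (by increasing span):
  T[0,0] 'a' = {S,T0}  orig:{S}
  T[1,1] 'a' = {S,T0}  orig:{S}
  T[2,2] 'a' = {S,T0}  orig:{S}
  T[0,1] 'aa' = {A}
  T[1,2] 'aa' = {A}
  T[0,2] 'aaa' = {S}

S ∈ T[0,2] ⇒ YES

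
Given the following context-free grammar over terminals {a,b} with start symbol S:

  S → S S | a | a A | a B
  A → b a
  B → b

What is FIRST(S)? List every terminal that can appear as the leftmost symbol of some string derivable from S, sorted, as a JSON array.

Compute FIRST by fixpoint:
iter 1:
  A via A→b a: +{b}
  B via B→b: +{b}
  S via S→a: +{a}
  FIRST(S)={a}  FIRST(A)={b}  FIRST(B)={b}
iter 2: — fixpoint
  FIRST(S)={a}  FIRST(A)={b}  FIRST(B)={b}

FIRST(S) = ["a"]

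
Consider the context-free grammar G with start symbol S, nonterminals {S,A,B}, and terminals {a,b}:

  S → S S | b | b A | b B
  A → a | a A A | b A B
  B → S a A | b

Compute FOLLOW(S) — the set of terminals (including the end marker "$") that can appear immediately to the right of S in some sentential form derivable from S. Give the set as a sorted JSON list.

FIRST sets, iterate to fixpoint:
round 1:
  A via A→a: +{a}
  A via A→b A B: +{b}
  B via B→b: +{b}
  S via S→b: +{b}
  S: {b}  A: {a,b}  B: {b}
round 2: (no change)
  S: {b}  A: {a,b}  B: {b}

FOLLOW iteration:
FOLLOW(S) := {$}
round 1:
  A→a A A: FOLLOW(A) ⊇ FIRST(A) = {a,b}; new: +{a,b}
  A→b A B: FOLLOW(B) ⊇ FOLLOW(A) ⊇ {a,b}; new: +{a,b}
  B→S a A: FOLLOW(S) ⊇ FIRST(a) = {a}; new: +{a}
  S→S S: FOLLOW(S) ⊇ FIRST(S) = {b}; new: +{b}
  S→b A: FOLLOW(A) ⊇ FOLLOW(S) ⊇ {$,a,b}; new: +{$}
  S→b B: FOLLOW(B) ⊇ FOLLOW(S) ⊇ {$,a,b}; new: +{$}
  FOLLOW[S]={$,a,b}  FOLLOW[A]={$,a,b}  FOLLOW[B]={$,a,b}
round 2: done
  FOLLOW[S]={$,a,b}  FOLLOW[A]={$,a,b}  FOLLOW[B]={$,a,b}

FOLLOW(S) = ["$", "a", "b"]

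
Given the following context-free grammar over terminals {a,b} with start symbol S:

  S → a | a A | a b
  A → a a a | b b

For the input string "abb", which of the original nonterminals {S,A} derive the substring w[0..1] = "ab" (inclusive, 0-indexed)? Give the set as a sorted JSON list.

Convert to CNF:
  S -> T0 A | T0 T1 | a
  A -> T0 X2 | T1 T1
  T0 -> a
  T1 -> b
  X2 -> T0 T0

Fill CYK table bottom-up, restricted to cells inside w[0..1]:
  T[0,0] 'a' = {S,T0}  orig:{S}
  T[1,1] 'b' = {T1}  orig:{}
  T[0,1] 'ab' = {S}

Original NTs in T[0,1] deriving "ab": ["S"]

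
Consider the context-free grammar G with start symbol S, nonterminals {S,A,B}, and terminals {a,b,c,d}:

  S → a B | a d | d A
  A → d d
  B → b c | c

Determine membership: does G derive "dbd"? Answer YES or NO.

Convert to CNF:
  S -> T0 A | T3 B | T3 T0
  A -> T0 T0
  B -> T1 T2 | c
  T0 -> d
  T1 -> b
  T2 -> c
  T3 -> a

CYK table (by increasing span):
  [0..0]={T0}  "d"  orig:{}
  [1..1]={T1}  "b"  orig:{}
  [2..2]={T0}  "d"  orig:{}
  [0..1]=∅  "db"
  [1..2]=∅  "bd"
  [0..2]=∅  "dbd"

S ∉ T[0,2] ⇒ NO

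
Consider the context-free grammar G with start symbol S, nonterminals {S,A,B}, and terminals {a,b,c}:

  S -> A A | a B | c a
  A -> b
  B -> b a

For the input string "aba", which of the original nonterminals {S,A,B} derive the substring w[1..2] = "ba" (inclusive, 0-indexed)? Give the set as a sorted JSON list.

CNF form of G:
  S -> A A | T1 B | T2 T1
  A -> b
  B -> T0 T1
  T0 -> b
  T1 -> a
  T2 -> c

CYK fill (cells [i..j] with 1 ≤ i ≤ j ≤ 2 only):
  cell(1,1) b: {A,T0}  orig:{A}
  cell(2,2) a: {T1}  orig:{}
  cell(1,2) ba: {B}

Original NTs in T[1,2] deriving "ba": ["B"]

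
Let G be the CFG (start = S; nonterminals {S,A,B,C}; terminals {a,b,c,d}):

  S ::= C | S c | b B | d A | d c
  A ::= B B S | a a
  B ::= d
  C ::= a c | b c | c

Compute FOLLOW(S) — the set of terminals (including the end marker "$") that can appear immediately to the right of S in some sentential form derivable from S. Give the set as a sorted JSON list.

Compute FIRST by fixpoint:
iter 1:
  A via A→a a: +{a}
  B via B→d: +{d}
  C via C→a c: +{a}
  C via C→b c: +{b}
  C via C→c: +{c}
  S via S→C: +{a,b,c}
  S via S→d A: +{d}
  FIRST(S)={a,b,c,d}  FIRST(A)={a}  FIRST(B)={d}  FIRST(C)={a,b,c}
iter 2:
  A via A→B B S: +{d}
  FIRST(S)={a,b,c,d}  FIRST(A)={a,d}  FIRST(B)={d}  FIRST(C)={a,b,c}
iter 3: (stable)
  FIRST(S)={a,b,c,d}  FIRST(A)={a,d}  FIRST(B)={d}  FIRST(C)={a,b,c}

Compute FOLLOW by fixpoint:
initialize: $ ∈ FOLLOW(S)
pass 1:
  A→B B S: FOLLOW(B) ⊇ FIRST(B) = {d}; new: +{d}
  A→B B S: FOLLOW(B) ⊇ FIRST(S) = {a,b,c,d}; new: +{a,b,c}
  S→C: FOLLOW(C) ⊇ FOLLOW(S) ⊇ {$}; new: +{$}
  S→S c: FOLLOW(S) ⊇ FIRST(c) = {c}; new: +{c}
  S→b B: FOLLOW(B) ⊇ FOLLOW(S) ⊇ {$,c}; new: +{$}
  S→d A: FOLLOW(A) ⊇ FOLLOW(S) ⊇ {$,c}; new: +{$,c}
  FOLLOW(S)={$,c}  FOLLOW(A)={$,c}  FOLLOW(B)={$,a,b,c,d}  FOLLOW(C)={$}
pass 2:
  S→C: FOLLOW(C) ⊇ FOLLOW(S) ⊇ {$,c}; new: +{c}
  FOLLOW(S)={$,c}  FOLLOW(A)={$,c}  FOLLOW(B)={$,a,b,c,d}  FOLLOW(C)={$,c}
pass 3: done
  FOLLOW(S)={$,c}  FOLLOW(A)={$,c}  FOLLOW(B)={$,a,b,c,d}  FOLLOW(C)={$,c}

FOLLOW(S) = ["$", "c"]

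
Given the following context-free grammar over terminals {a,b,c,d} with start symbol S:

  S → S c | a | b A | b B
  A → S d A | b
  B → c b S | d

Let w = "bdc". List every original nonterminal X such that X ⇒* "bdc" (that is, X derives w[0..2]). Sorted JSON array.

CNF form of G:
  S -> S T1 | T2 A | T2 B | a
  A -> S X3 | b
  B -> T1 X4 | d
  T0 -> d
  T1 -> c
  T2 -> b
  X3 -> T0 A
  X4 -> T2 S

CYK table (by increasing span) — only the sub-triangle for w[0..2]:
  [0..0]={A,T2}  "b"  orig:{A}
  [1..1]={B,T0}  "d"  orig:{B}
  [2..2]={T1}  "c"  orig:{}
  [0..1]={S}  "bd"
  [1..2]=∅  "dc"
  [0..2]={S}  "bdc"

Original NTs in T[0,2] deriving "bdc": ["S"]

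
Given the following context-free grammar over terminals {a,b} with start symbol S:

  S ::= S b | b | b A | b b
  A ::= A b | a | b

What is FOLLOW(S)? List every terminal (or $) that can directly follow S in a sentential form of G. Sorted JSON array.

FIRST sets, iterate to fixpoint:
pass 1:
  A via A→a: +{a}
  A via A→b: +{b}
  S via S→b: +{b}
  S: {b}  A: {a,b}
pass 2: (no change)
  S: {b}  A: {a,b}

FOLLOW sets:
FOLLOW(S) := {$}
pass 1:
  A→A b: FOLLOW(A) ⊇ FIRST(b) = {b}; new: +{b}
  S→S b: FOLLOW(S) ⊇ FIRST(b) = {b}; new: +{b}
  S→b A: FOLLOW(A) ⊇ FOLLOW(S) ⊇ {$,b}; new: +{$}
  FOLLOW(S)={$,b}  FOLLOW(A)={$,b}
pass 2: (stable)
  FOLLOW(S)={$,b}  FOLLOW(A)={$,b}

FOLLOW(S) = ["$", "b"]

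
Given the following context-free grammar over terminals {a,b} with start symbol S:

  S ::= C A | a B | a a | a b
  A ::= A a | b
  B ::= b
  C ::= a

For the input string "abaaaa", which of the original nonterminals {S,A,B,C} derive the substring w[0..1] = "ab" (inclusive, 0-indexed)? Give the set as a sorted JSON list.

Convert to CNF:
  S -> C A | T0 B | T0 T0 | T0 T1
  A -> A T0 | b
  B -> b
  C -> a
  T0 -> a
  T1 -> b

CYK fill (cells [i..j] with 0 ≤ i ≤ j ≤ 1 only):
  T[0,0] 'a' = {C,T0}  orig:{C}
  T[1,1] 'b' = {A,B,T1}  orig:{A,B}
  T[0,1] 'ab' = {S}

Original NTs in T[0,1] deriving "ab": ["S"]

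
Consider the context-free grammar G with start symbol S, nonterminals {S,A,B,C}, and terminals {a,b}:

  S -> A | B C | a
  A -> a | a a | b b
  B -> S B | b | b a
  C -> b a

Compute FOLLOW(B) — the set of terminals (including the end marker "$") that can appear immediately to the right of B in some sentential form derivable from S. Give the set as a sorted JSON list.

FIRST sets, iterate to fixpoint:
pass 1:
  A via A→a: +{a}
  A via A→b b: +{b}
  B via B→b: +{b}
  C via C→b a: +{b}
  S via S→A: +{a,b}
  FIRST(S)={a,b}  FIRST(A)={a,b}  FIRST(B)={b}  FIRST(C)={b}
pass 2:
  B via B→S B: +{a}
  FIRST(S)={a,b}  FIRST(A)={a,b}  FIRST(B)={a,b}  FIRST(C)={b}
pass 3: (no change)
  FIRST(S)={a,b}  FIRST(A)={a,b}  FIRST(B)={a,b}  FIRST(C)={b}

FOLLOW sets:
initialize: $ ∈ FOLLOW(S)
iter 1:
  B→S B: FOLLOW(S) ⊇ FIRST(B) = {a,b}; new: +{a,b}
  S→A: FOLLOW(A) ⊇ FOLLOW(S) ⊇ {$,a,b}; new: +{$,a,b}
  S→B C: FOLLOW(B) ⊇ FIRST(C) = {b}; new: +{b}
  S→B C: FOLLOW(C) ⊇ FOLLOW(S) ⊇ {$,a,b}; new: +{$,a,b}
  FOLLOW(S)={$,a,b}  FOLLOW(A)={$,a,b}  FOLLOW(B)={b}  FOLLOW(C)={$,a,b}
iter 2: (stable)
  FOLLOW(S)={$,a,b}  FOLLOW(A)={$,a,b}  FOLLOW(B)={b}  FOLLOW(C)={$,a,b}

FOLLOW(B) = ["b"]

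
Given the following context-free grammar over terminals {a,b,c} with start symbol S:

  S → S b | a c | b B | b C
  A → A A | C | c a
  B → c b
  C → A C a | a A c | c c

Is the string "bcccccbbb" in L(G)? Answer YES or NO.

CNF form of G:
  S -> S T2 | T0 T1 | T2 B | T2 C
  A -> A A | A X3 | T0 X4 | T1 T0 | T1 T1
  B -> T1 T2
  C -> A X5 | T0 X6 | T1 T1
  T0 -> a
  T1 -> c
  T2 -> b
  X3 -> C T0
  X4 -> A T1
  X5 -> C T0
  X6 -> A T1

CYK fill:
  T[0,0] 'b' = {T2}  orig:{}
  T[1,1] 'c' = {T1}  orig:{}
  T[2,2] 'c' = {T1}  orig:{}
  T[3,3] 'c' = {T1}  orig:{}
  T[4,4] 'c' = {T1}  orig:{}
  T[5,5] 'c' = {T1}  orig:{}
  T[6,6] 'b' = {T2}  orig:{}
  T[7,7] 'b' = {T2}  orig:{}
  T[8,8] 'b' = {T2}  orig:{}
  T[0,1] 'bc' = ∅
  T[1,2] 'cc' = {A,C}
  T[2,3] 'cc' = {A,C}
  T[3,4] 'cc' = {A,C}
  T[4,5] 'cc' = {A,C}
  T[5,6] 'cb' = {B}
  T[6,7] 'bb' = ∅
  T[7,8] 'bb' = ∅
  T[0,2] 'bcc' = {S}
  T[1,3] 'ccc' = {X4,X6}  orig:{}
  T[2,4] 'ccc' = {X4,X6}  orig:{}
  T[3,5] 'ccc' = {X4,X6}  orig:{}
  T[4,6] 'ccb' = ∅
  T[5,7] 'cbb' = ∅
  T[6,8] 'bbb' = ∅
  T[0,3] 'bccc' = ∅
  T[1,4] 'cccc' = {A}
  T[2,5] 'cccc' = {A}
  T[3,6] 'cccb' = ∅
  T[4,7] 'ccbb' = ∅
  T[5,8] 'cbbb' = ∅
  T[0,4] 'bcccc' = ∅
  T[1,5] 'ccccc' = {X4,X6}  orig:{}
  T[2,6] 'ccccb' = ∅
  T[3,7] 'cccbb' = ∅
  T[4,8] 'ccbbb' = ∅
  T[0,5] 'bccccc' = ∅
  T[1,6] 'cccccb' = ∅
  T[2,7] 'ccccbb' = ∅
  T[3,8] 'cccbbb' = ∅
  T[0,6] 'bcccccb' = ∅
  T[1,7] 'cccccbb' = ∅
  T[2,8] 'ccccbbb' = ∅
  T[0,7] 'bcccccbb' = ∅
  T[1,8] 'cccccbbb' = ∅
  T[0,8] 'bcccccbbb' = ∅

S ∉ T[0,8] ⇒ NO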